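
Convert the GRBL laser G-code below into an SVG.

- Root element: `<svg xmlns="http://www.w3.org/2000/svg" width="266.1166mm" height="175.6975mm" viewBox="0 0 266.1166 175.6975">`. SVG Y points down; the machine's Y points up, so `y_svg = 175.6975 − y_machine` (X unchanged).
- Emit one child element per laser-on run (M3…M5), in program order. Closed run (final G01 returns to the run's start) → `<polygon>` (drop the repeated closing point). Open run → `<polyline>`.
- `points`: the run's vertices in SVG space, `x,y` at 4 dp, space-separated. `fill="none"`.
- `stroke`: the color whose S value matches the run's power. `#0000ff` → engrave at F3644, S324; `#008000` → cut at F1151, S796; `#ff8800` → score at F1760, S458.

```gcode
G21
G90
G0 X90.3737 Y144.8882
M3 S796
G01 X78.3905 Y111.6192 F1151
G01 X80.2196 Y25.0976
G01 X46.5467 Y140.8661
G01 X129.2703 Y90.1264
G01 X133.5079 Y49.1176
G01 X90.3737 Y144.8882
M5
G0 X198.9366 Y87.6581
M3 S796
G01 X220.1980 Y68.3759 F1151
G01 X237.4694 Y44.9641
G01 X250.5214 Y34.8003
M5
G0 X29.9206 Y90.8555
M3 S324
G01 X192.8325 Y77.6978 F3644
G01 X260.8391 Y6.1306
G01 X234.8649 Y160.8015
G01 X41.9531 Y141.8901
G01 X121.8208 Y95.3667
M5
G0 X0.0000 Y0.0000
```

<svg xmlns="http://www.w3.org/2000/svg" width="266.1166mm" height="175.6975mm" viewBox="0 0 266.1166 175.6975">
  <polygon points="90.3737,30.8093 78.3905,64.0783 80.2196,150.5999 46.5467,34.8314 129.2703,85.5711 133.5079,126.5799" fill="none" stroke="#008000"/>
  <polyline points="198.9366,88.0394 220.1980,107.3216 237.4694,130.7334 250.5214,140.8972" fill="none" stroke="#008000"/>
  <polyline points="29.9206,84.8420 192.8325,97.9997 260.8391,169.5669 234.8649,14.8960 41.9531,33.8074 121.8208,80.3308" fill="none" stroke="#0000ff"/>
</svg>

Machine Y-up, SVG Y-down with viewBox height 175.6975, so y_svg = 175.6975 − y_machine; X carries over.

Run 1: the run's S796 means `#008000` (cut). The run returns to its start, so emit a `<polygon>` with points (Y-flipped): 90.3737,30.8093 78.3905,64.0783 80.2196,150.5999 46.5467,34.8314 129.2703,85.5711 133.5079,126.5799.

Run 2: the run's S796 means `#008000` (cut). The run is open, so emit a `<polyline>` with points (Y-flipped): 198.9366,88.0394 220.1980,107.3216 237.4694,130.7334 250.5214,140.8972.

Run 3: the run's S324 means `#0000ff` (engrave). The run is open, so emit a `<polyline>` with points (Y-flipped): 29.9206,84.8420 192.8325,97.9997 260.8391,169.5669 234.8649,14.8960 41.9531,33.8074 121.8208,80.3308.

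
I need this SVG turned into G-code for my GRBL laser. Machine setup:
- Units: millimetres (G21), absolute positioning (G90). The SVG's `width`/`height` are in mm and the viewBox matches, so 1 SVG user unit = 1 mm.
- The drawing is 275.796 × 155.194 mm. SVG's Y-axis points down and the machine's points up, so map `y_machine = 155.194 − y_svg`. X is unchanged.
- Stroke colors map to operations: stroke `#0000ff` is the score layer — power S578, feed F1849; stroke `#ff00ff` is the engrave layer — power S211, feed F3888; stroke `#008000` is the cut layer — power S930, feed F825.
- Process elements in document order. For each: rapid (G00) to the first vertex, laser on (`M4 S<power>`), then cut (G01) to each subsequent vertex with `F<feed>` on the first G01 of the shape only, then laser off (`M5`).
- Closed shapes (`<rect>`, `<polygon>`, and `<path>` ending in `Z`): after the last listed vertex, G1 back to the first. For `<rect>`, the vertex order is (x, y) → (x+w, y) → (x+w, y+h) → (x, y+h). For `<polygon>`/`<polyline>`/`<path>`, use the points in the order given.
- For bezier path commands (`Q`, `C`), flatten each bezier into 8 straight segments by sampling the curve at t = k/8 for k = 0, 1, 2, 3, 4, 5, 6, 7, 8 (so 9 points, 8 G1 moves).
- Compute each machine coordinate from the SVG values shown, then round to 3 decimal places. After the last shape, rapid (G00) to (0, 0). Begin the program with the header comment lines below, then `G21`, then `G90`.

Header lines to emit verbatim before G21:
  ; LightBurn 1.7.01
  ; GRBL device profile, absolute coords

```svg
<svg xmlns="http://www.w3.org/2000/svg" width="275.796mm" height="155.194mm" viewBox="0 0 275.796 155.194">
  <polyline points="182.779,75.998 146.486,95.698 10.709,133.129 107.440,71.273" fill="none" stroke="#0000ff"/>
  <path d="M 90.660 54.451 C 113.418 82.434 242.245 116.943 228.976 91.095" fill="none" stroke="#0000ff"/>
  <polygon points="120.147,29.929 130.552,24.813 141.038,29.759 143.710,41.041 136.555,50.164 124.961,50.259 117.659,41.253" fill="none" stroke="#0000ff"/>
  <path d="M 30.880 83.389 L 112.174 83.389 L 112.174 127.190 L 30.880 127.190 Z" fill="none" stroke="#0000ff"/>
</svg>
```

; LightBurn 1.7.01
; GRBL device profile, absolute coords
G21
G90
G00 X182.779 Y79.196
M4 S578
G01 X146.486 Y59.496 F1849
G01 X10.709 Y22.065
G01 X107.440 Y83.921
M5
G00 X90.660 Y100.743
M4 S578
G01 X103.682 Y90.074 F1849
G01 X123.739 Y79.577
G01 X147.924 Y70.036
G01 X173.328 Y62.234
G01 X197.044 Y56.956
G01 X216.162 Y54.985
G01 X227.776 Y57.105
G01 X228.976 Y64.099
M5
G00 X120.147 Y125.265
M4 S578
G01 X130.552 Y130.381 F1849
G01 X141.038 Y125.435
G01 X143.710 Y114.153
G01 X136.555 Y105.030
G01 X124.961 Y104.935
G01 X117.659 Y113.941
G01 X120.147 Y125.265
M5
G00 X30.880 Y71.805
M4 S578
G01 X112.174 Y71.805 F1849
G01 X112.174 Y28.004
G01 X30.880 Y28.004
G01 X30.880 Y71.805
M5
G00 X0.000 Y0.000

Since the viewBox matches the mm dimensions, user units are millimetres directly. The only transform is the Y-flip y_m = 155.194 − y_svg.

Shape 1 is a open polyline drawn with `<polyline>`. Its stroke #0000ff means score at S578, F1849. After flipping Y the toolpath is (182.779,79.196) → (146.486,59.496) → (10.709,22.065) → (107.440,83.921).

Shape 2 is a cubic bezier drawn with `<path>`. Its stroke #0000ff means score at S578, F1849. After flipping Y the toolpath is (90.660,100.743) → (103.682,90.074) → (123.739,79.577) → (147.924,70.036) → (173.328,62.234) → (197.044,56.956) → (216.162,54.985) → (227.776,57.105) → (228.976,64.099).

Shape 3 is a regular polygon drawn with `<polygon>`. Its stroke #0000ff means score at S578, F1849. After flipping Y the toolpath is (120.147,125.265) → (130.552,130.381) → (141.038,125.435) → (143.710,114.153) → (136.555,105.030) → (124.961,104.935) → (117.659,113.941) → (120.147,125.265), returning to the start.

Shape 4 is a rectangle drawn with `<path>`. Its stroke #0000ff means score at S578, F1849. After flipping Y the toolpath is (30.880,71.805) → (112.174,71.805) → (112.174,28.004) → (30.880,28.004) → (30.880,71.805), returning to the start.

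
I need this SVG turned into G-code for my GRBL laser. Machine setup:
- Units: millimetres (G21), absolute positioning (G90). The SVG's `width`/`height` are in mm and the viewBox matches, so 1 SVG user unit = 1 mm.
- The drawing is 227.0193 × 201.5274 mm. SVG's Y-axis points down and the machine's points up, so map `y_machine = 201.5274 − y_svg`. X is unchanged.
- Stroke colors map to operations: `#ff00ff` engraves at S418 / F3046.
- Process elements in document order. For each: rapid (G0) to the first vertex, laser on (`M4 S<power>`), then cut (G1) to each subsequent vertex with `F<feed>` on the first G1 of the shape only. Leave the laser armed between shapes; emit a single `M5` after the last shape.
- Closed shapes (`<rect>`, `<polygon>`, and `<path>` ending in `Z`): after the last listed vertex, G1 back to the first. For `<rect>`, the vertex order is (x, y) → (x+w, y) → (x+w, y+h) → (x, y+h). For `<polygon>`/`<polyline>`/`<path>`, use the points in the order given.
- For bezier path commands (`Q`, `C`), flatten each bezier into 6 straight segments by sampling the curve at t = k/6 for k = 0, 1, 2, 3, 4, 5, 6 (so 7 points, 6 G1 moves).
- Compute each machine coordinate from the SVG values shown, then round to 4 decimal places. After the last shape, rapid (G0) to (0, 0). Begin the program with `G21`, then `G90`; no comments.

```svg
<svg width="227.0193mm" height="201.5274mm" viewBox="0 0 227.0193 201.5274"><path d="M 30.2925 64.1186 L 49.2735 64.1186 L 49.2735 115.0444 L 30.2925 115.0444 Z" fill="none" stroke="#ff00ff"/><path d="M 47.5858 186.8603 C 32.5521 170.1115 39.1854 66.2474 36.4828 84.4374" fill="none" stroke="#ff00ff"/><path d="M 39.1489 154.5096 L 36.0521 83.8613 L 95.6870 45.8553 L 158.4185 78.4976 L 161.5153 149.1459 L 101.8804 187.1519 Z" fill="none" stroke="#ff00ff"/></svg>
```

viewBox `0 0 227.0193 201.5274` with mm width/height → 1 unit = 1 mm. Flip: y_m = 201.5274 − y_svg.

**Shape 1** — `<path>` rectangle, stroke `#ff00ff` → engrave (S418, F3046). Machine vertices: (30.2925,137.4088) → (49.2735,137.4088) → (49.2735,86.4830) → (30.2925,86.4830) → (30.2925,137.4088). Closed: final G1 returns to the first vertex.

**Shape 2** — `<path>` cubic bezier, stroke `#ff00ff` → engrave (S418, F3046). Control points (SVG): P0=(47.5858,186.8603), P1=(32.5521,170.1115), P2=(39.1854,66.2474), P3=(36.4828,84.4374); sampled at t=k/6. Machine vertices: (47.5858,14.6671) → (41.7310,29.3327) → (38.6262,52.7073) → (37.4101,78.9806) → (37.2217,102.3423) → (37.1996,116.9822) → (36.4828,117.0900). Open path.

**Shape 3** — `<path>` regular polygon, stroke `#ff00ff` → engrave (S418, F3046). Machine vertices: (39.1489,47.0178) → (36.0521,117.6661) → (95.6870,155.6721) → (158.4185,123.0298) → (161.5153,52.3815) → (101.8804,14.3755) → (39.1489,47.0178). Closed: final G1 returns to the first vertex.

G21
G90
G0 X30.2925 Y137.4088
M4 S418
G1 X49.2735 Y137.4088 F3046
G1 X49.2735 Y86.4830
G1 X30.2925 Y86.4830
G1 X30.2925 Y137.4088
G0 X47.5858 Y14.6671
M4 S418
G1 X41.7310 Y29.3327 F3046
G1 X38.6262 Y52.7073
G1 X37.4101 Y78.9806
G1 X37.2217 Y102.3423
G1 X37.1996 Y116.9822
G1 X36.4828 Y117.0900
G0 X39.1489 Y47.0178
M4 S418
G1 X36.0521 Y117.6661 F3046
G1 X95.6870 Y155.6721
G1 X158.4185 Y123.0298
G1 X161.5153 Y52.3815
G1 X101.8804 Y14.3755
G1 X39.1489 Y47.0178
M5
G0 X0.0000 Y0.0000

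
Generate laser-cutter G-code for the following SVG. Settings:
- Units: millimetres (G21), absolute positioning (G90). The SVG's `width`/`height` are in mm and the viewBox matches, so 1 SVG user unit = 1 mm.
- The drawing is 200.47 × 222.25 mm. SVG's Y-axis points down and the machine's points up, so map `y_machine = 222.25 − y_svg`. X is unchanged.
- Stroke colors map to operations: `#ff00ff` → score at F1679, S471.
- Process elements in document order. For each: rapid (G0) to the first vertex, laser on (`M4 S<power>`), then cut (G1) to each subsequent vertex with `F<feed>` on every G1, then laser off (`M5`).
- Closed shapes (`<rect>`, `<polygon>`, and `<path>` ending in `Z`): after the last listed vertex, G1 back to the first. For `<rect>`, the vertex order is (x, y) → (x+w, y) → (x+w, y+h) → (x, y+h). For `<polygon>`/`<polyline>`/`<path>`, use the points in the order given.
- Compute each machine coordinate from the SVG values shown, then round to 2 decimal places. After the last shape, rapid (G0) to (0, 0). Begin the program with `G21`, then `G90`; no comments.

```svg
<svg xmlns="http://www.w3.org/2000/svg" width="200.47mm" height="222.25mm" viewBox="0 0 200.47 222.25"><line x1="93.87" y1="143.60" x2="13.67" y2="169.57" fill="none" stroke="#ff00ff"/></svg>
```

1 u = 1 mm; y_m = 222.25 − y.

[1] `<line>` line segment, #ff00ff→score S471 F1679: (93.87,78.65) → (13.67,52.68)

G21
G90
G0 X93.87 Y78.65
M4 S471
G1 X13.67 Y52.68 F1679
M5
G0 X0.00 Y0.00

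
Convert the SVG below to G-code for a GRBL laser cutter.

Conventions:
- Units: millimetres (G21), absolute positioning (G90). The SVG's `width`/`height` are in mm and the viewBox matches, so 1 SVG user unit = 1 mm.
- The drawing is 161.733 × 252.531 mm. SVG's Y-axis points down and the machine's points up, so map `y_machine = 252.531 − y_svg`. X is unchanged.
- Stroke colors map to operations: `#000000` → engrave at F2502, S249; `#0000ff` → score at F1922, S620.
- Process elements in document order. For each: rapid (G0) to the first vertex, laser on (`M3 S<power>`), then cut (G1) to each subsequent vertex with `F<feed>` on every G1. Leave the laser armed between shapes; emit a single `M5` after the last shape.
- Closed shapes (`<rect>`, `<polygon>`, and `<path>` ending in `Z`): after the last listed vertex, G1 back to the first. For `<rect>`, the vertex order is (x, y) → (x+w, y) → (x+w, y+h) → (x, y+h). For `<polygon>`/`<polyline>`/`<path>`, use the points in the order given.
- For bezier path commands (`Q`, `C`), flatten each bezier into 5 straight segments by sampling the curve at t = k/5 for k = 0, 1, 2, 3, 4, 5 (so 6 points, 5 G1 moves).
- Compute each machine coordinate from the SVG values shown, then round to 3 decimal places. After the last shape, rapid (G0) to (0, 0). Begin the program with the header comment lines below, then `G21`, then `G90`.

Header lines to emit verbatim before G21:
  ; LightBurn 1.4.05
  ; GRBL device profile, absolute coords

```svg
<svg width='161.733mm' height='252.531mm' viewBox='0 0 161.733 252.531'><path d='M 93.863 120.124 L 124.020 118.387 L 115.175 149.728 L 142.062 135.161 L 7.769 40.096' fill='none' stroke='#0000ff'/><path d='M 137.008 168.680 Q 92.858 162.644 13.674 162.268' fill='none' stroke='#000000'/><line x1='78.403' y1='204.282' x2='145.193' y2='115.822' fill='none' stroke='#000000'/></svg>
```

1 u = 1 mm; y_m = 252.531 − y.

[1] `<path>` open polyline, #0000ff→score S620 F1922: (93.863,132.407) → (124.020,134.144) → (115.175,102.803) → (142.062,117.370) → (7.769,212.435)

[2] `<path>` quadratic bezier, #000000→engrave S249 F2502: (137.008,83.851) → (117.947,86.039) → (96.083,87.774) → (71.416,89.057) → (43.946,89.886) → (13.674,90.263)

[3] `<line>` line segment, #000000→engrave S249 F2502: (78.403,48.249) → (145.193,136.709)

; LightBurn 1.4.05
; GRBL device profile, absolute coords
G21
G90
G0 X93.863 Y132.407
M3 S620
G1 X124.020 Y134.144 F1922
G1 X115.175 Y102.803 F1922
G1 X142.062 Y117.370 F1922
G1 X7.769 Y212.435 F1922
G0 X137.008 Y83.851
M3 S249
G1 X117.947 Y86.039 F2502
G1 X96.083 Y87.774 F2502
G1 X71.416 Y89.057 F2502
G1 X43.946 Y89.886 F2502
G1 X13.674 Y90.263 F2502
G0 X78.403 Y48.249
M3 S249
G1 X145.193 Y136.709 F2502
M5
G0 X0.000 Y0.000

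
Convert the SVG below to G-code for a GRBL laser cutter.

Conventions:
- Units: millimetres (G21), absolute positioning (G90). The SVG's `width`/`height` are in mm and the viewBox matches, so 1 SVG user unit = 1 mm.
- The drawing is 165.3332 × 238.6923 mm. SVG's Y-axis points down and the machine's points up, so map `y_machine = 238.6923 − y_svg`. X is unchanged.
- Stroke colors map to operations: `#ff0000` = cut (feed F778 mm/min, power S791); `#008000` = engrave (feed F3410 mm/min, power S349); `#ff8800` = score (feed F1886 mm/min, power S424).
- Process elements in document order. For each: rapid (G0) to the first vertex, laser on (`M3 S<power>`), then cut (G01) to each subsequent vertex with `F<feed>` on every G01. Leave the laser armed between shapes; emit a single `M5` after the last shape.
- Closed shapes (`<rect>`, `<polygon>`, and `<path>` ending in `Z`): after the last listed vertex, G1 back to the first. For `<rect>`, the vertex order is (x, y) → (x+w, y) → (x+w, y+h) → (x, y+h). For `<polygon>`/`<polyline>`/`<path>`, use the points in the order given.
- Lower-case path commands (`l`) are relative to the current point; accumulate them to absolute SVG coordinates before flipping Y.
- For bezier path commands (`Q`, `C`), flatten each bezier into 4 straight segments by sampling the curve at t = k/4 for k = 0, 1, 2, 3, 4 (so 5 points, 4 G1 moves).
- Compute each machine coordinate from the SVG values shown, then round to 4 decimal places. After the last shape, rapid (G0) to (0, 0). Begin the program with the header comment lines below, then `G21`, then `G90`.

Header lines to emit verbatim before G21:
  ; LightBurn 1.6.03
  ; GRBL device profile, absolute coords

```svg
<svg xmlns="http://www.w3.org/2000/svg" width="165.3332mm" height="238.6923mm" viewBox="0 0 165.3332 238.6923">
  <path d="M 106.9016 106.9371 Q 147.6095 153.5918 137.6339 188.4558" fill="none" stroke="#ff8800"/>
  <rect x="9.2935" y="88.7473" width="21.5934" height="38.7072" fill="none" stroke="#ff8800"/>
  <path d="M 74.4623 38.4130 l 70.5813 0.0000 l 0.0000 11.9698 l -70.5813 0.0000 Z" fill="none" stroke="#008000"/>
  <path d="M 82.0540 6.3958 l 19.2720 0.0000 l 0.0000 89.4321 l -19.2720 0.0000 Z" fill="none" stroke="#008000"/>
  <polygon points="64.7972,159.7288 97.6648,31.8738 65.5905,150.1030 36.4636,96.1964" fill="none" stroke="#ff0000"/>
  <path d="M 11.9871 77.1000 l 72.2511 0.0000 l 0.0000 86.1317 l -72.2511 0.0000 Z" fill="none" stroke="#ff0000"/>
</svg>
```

Since the viewBox matches the mm dimensions, user units are millimetres directly. The only transform is the Y-flip y_m = 238.6923 − y_svg.

Shape 1 is a quadratic bezier drawn with `<path>`. Its stroke #ff8800 means score at S424, F1886. After flipping Y the toolpath is (106.9016,131.7552) → (124.0878,109.1648) → (134.9386,88.0482) → (139.4540,68.4054) → (137.6339,50.2365).

Shape 2 is a rectangle drawn with `<rect>`. Its stroke #ff8800 means score at S424, F1886. After flipping Y the toolpath is (9.2935,149.9450) → (30.8869,149.9450) → (30.8869,111.2378) → (9.2935,111.2378) → (9.2935,149.9450), returning to the start.

Shape 3 is a rectangle drawn with `<path>`. Its stroke #008000 means engrave at S349, F3410. After flipping Y the toolpath is (74.4623,200.2793) → (145.0436,200.2793) → (145.0436,188.3095) → (74.4623,188.3095) → (74.4623,200.2793), returning to the start.

Shape 4 is a rectangle drawn with `<path>`. Its stroke #008000 means engrave at S349, F3410. After flipping Y the toolpath is (82.0540,232.2965) → (101.3260,232.2965) → (101.3260,142.8644) → (82.0540,142.8644) → (82.0540,232.2965), returning to the start.

Shape 5 is a closed polygon drawn with `<polygon>`. Its stroke #ff0000 means cut at S791, F778. After flipping Y the toolpath is (64.7972,78.9635) → (97.6648,206.8185) → (65.5905,88.5893) → (36.4636,142.4959) → (64.7972,78.9635), returning to the start.

Shape 6 is a rectangle drawn with `<path>`. Its stroke #ff0000 means cut at S791, F778. After flipping Y the toolpath is (11.9871,161.5923) → (84.2382,161.5923) → (84.2382,75.4606) → (11.9871,75.4606) → (11.9871,161.5923), returning to the start.

; LightBurn 1.6.03
; GRBL device profile, absolute coords
G21
G90
G0 X106.9016 Y131.7552
M3 S424
G01 X124.0878 Y109.1648 F1886
G01 X134.9386 Y88.0482 F1886
G01 X139.4540 Y68.4054 F1886
G01 X137.6339 Y50.2365 F1886
G0 X9.2935 Y149.9450
M3 S424
G01 X30.8869 Y149.9450 F1886
G01 X30.8869 Y111.2378 F1886
G01 X9.2935 Y111.2378 F1886
G01 X9.2935 Y149.9450 F1886
G0 X74.4623 Y200.2793
M3 S349
G01 X145.0436 Y200.2793 F3410
G01 X145.0436 Y188.3095 F3410
G01 X74.4623 Y188.3095 F3410
G01 X74.4623 Y200.2793 F3410
G0 X82.0540 Y232.2965
M3 S349
G01 X101.3260 Y232.2965 F3410
G01 X101.3260 Y142.8644 F3410
G01 X82.0540 Y142.8644 F3410
G01 X82.0540 Y232.2965 F3410
G0 X64.7972 Y78.9635
M3 S791
G01 X97.6648 Y206.8185 F778
G01 X65.5905 Y88.5893 F778
G01 X36.4636 Y142.4959 F778
G01 X64.7972 Y78.9635 F778
G0 X11.9871 Y161.5923
M3 S791
G01 X84.2382 Y161.5923 F778
G01 X84.2382 Y75.4606 F778
G01 X11.9871 Y75.4606 F778
G01 X11.9871 Y161.5923 F778
M5
G0 X0.0000 Y0.0000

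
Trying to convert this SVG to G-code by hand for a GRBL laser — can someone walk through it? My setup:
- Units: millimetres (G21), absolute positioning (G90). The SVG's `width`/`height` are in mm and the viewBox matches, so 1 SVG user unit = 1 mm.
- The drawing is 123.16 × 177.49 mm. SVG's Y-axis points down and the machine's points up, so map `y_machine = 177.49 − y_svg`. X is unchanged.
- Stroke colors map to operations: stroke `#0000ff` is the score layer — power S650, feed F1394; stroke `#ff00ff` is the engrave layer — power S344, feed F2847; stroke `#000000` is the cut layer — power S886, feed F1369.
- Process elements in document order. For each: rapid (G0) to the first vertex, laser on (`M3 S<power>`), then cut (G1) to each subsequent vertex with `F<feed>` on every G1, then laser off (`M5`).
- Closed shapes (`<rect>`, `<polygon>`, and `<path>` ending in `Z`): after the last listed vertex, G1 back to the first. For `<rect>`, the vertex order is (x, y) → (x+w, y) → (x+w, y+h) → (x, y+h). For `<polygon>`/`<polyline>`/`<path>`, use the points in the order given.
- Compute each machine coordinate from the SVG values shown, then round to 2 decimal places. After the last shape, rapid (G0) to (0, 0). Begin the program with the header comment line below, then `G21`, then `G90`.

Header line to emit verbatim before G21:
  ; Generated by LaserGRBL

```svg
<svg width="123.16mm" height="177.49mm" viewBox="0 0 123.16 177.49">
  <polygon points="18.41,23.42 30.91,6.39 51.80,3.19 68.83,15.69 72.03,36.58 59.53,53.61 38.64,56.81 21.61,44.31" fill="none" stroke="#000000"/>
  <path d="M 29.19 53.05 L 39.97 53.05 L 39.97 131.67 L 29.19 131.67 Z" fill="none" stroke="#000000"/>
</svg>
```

viewBox `0 0 123.16 177.49` with mm width/height → 1 unit = 1 mm. Flip: y_m = 177.49 − y_svg.

**Shape 1** — `<polygon>` regular polygon, stroke `#000000` → cut (S886, F1369). Machine vertices: (18.41,154.07) → (30.91,171.10) → (51.80,174.30) → (68.83,161.80) → (72.03,140.91) → (59.53,123.88) → (38.64,120.68) → (21.61,133.18) → (18.41,154.07). Closed: final G1 returns to the first vertex.

**Shape 2** — `<path>` rectangle, stroke `#000000` → cut (S886, F1369). Machine vertices: (29.19,124.44) → (39.97,124.44) → (39.97,45.82) → (29.19,45.82) → (29.19,124.44). Closed: final G1 returns to the first vertex.

; Generated by LaserGRBL
G21
G90
G0 X18.41 Y154.07
M3 S886
G1 X30.91 Y171.10 F1369
G1 X51.80 Y174.30 F1369
G1 X68.83 Y161.80 F1369
G1 X72.03 Y140.91 F1369
G1 X59.53 Y123.88 F1369
G1 X38.64 Y120.68 F1369
G1 X21.61 Y133.18 F1369
G1 X18.41 Y154.07 F1369
M5
G0 X29.19 Y124.44
M3 S886
G1 X39.97 Y124.44 F1369
G1 X39.97 Y45.82 F1369
G1 X29.19 Y45.82 F1369
G1 X29.19 Y124.44 F1369
M5
G0 X0.00 Y0.00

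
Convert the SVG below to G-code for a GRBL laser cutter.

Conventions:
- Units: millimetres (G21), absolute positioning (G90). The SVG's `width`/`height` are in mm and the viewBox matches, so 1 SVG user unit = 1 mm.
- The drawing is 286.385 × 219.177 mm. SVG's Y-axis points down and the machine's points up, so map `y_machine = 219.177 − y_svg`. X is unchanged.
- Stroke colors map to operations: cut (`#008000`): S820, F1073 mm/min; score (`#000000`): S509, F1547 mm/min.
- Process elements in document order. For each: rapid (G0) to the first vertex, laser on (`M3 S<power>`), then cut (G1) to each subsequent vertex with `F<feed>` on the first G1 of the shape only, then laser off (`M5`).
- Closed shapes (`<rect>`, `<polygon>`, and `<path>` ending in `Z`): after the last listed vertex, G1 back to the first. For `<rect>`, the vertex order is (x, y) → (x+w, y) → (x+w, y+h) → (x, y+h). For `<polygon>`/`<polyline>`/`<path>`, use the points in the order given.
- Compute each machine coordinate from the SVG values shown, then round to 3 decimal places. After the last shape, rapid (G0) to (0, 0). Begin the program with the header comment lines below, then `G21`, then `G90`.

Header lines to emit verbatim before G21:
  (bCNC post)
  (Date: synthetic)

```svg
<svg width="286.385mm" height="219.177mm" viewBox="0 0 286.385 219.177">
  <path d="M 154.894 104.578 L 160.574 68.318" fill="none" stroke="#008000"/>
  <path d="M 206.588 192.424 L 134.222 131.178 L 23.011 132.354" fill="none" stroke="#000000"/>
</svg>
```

viewBox `0 0 286.385 219.177` with mm width/height → 1 unit = 1 mm. Flip: y_m = 219.177 − y_svg.

**Shape 1** — `<path>` line segment, stroke `#008000` → cut (S820, F1073). Machine vertices: (154.894,114.599) → (160.574,150.859). Open path.

**Shape 2** — `<path>` open polyline, stroke `#000000` → score (S509, F1547). Machine vertices: (206.588,26.753) → (134.222,87.999) → (23.011,86.823). Open path.

(bCNC post)
(Date: synthetic)
G21
G90
G0 X154.894 Y114.599
M3 S820
G1 X160.574 Y150.859 F1073
M5
G0 X206.588 Y26.753
M3 S509
G1 X134.222 Y87.999 F1547
G1 X23.011 Y86.823
M5
G0 X0.000 Y0.000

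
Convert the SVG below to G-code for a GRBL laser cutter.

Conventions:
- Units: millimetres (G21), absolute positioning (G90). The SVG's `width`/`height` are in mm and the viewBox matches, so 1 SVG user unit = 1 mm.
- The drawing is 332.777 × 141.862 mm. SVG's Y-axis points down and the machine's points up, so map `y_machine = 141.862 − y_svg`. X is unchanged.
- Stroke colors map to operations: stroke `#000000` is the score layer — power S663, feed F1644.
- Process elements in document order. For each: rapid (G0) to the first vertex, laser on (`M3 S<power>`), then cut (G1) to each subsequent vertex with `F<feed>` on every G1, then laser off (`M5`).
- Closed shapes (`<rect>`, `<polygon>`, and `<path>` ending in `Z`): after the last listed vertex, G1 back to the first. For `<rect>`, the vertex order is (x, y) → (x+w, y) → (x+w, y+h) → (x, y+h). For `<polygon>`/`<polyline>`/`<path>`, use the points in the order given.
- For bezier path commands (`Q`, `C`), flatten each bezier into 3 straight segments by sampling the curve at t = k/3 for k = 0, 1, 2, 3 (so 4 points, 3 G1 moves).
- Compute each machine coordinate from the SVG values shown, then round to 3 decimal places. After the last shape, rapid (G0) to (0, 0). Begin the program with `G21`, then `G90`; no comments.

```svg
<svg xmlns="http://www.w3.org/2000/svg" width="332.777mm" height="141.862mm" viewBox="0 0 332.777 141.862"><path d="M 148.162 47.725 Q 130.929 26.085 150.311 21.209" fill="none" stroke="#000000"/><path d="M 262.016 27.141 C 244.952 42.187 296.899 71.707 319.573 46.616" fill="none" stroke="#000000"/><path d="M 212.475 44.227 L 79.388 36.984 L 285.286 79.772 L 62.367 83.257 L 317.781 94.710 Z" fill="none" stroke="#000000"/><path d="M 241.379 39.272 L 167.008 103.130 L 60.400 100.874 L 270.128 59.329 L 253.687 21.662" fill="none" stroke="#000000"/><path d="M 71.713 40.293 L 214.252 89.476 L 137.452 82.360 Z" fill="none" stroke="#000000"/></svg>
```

G21
G90
G0 X148.162 Y94.137
M3 S663
G1 X140.742 Y106.701 F1644
G1 X141.458 Y115.540 F1644
G1 X150.311 Y120.653 F1644
M5
G0 X262.016 Y114.721
M3 S663
G1 X264.316 Y97.409 F1644
G1 X290.781 Y85.800 F1644
G1 X319.573 Y95.246 F1644
M5
G0 X212.475 Y97.635
M3 S663
G1 X79.388 Y104.878 F1644
G1 X285.286 Y62.090 F1644
G1 X62.367 Y58.605 F1644
G1 X317.781 Y47.152 F1644
G1 X212.475 Y97.635 F1644
M5
G0 X241.379 Y102.590
M3 S663
G1 X167.008 Y38.732 F1644
G1 X60.400 Y40.988 F1644
G1 X270.128 Y82.533 F1644
G1 X253.687 Y120.200 F1644
M5
G0 X71.713 Y101.569
M3 S663
G1 X214.252 Y52.386 F1644
G1 X137.452 Y59.502 F1644
G1 X71.713 Y101.569 F1644
M5
G0 X0.000 Y0.000

1 u = 1 mm; y_m = 141.862 − y.

[1] `<path>` quadratic bezier, #000000→score S663 F1644: (148.162,94.137) → (140.742,106.701) → (141.458,115.540) → (150.311,120.653)

[2] `<path>` cubic bezier, #000000→score S663 F1644: (262.016,114.721) → (264.316,97.409) → (290.781,85.800) → (319.573,95.246)

[3] `<path>` closed polygon, #000000→score S663 F1644: (212.475,97.635) → (79.388,104.878) → (285.286,62.090) → (62.367,58.605) → (317.781,47.152) → (212.475,97.635) (closed)

[4] `<path>` open polyline, #000000→score S663 F1644: (241.379,102.590) → (167.008,38.732) → (60.400,40.988) → (270.128,82.533) → (253.687,120.200)

[5] `<path>` closed polygon, #000000→score S663 F1644: (71.713,101.569) → (214.252,52.386) → (137.452,59.502) → (71.713,101.569) (closed)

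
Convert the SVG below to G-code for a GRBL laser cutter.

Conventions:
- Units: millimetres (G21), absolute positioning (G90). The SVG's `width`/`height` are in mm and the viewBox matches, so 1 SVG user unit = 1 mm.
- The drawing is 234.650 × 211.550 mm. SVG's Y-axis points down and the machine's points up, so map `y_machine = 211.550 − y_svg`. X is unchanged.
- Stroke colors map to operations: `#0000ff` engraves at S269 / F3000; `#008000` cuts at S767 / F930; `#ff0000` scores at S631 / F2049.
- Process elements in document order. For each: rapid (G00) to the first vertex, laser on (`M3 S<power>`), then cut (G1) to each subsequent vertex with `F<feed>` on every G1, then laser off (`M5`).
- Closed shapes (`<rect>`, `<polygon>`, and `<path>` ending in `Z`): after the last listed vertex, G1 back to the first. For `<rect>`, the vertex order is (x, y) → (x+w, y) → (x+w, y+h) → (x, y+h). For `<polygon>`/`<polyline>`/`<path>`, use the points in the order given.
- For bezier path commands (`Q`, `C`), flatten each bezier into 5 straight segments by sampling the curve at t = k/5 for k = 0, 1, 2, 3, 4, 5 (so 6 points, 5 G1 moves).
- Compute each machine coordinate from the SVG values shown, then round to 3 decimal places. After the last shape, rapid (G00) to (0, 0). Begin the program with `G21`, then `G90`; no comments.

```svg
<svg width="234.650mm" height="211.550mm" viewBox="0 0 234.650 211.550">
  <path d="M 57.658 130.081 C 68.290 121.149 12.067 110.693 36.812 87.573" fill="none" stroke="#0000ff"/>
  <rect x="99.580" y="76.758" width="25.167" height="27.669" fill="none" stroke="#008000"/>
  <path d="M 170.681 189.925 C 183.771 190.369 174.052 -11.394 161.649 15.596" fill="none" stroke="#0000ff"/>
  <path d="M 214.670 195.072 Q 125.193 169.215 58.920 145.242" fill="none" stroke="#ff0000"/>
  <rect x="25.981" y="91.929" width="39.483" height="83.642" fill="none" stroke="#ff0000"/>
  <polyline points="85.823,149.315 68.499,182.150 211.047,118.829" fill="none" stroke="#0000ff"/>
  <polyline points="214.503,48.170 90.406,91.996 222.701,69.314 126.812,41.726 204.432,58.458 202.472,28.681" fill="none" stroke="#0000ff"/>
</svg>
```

G21
G90
G00 X57.658 Y81.469
M3 S269
G1 X57.197 Y87.100 F3000
G1 X47.787 Y93.632 F3000
G1 X36.522 Y101.599 F3000
G1 X30.499 Y111.536 F3000
G1 X36.812 Y123.977 F3000
M5
G00 X99.580 Y134.792
M3 S767
G1 X124.747 Y134.792 F930
G1 X124.747 Y107.123 F930
G1 X99.580 Y107.123 F930
G1 X99.580 Y134.792 F930
M5
G00 X170.681 Y21.625
M3 S269
G1 X175.959 Y42.176 F3000
G1 X176.729 Y90.570 F3000
G1 X173.956 Y146.122 F3000
G1 X168.608 Y188.145 F3000
G1 X161.649 Y195.954 F3000
M5
G00 X214.670 Y16.478
M3 S631
G1 X179.807 Y26.745 F2049
G1 X146.801 Y36.862 F2049
G1 X115.651 Y46.828 F2049
G1 X86.357 Y56.643 F2049
G1 X58.920 Y66.308 F2049
M5
G00 X25.981 Y119.621
M3 S631
G1 X65.464 Y119.621 F2049
G1 X65.464 Y35.979 F2049
G1 X25.981 Y35.979 F2049
G1 X25.981 Y119.621 F2049
M5
G00 X85.823 Y62.235
M3 S269
G1 X68.499 Y29.400 F3000
G1 X211.047 Y92.721 F3000
M5
G00 X214.503 Y163.380
M3 S269
G1 X90.406 Y119.554 F3000
G1 X222.701 Y142.236 F3000
G1 X126.812 Y169.824 F3000
G1 X204.432 Y153.092 F3000
G1 X202.472 Y182.869 F3000
M5
G00 X0.000 Y0.000

viewBox `0 0 234.650 211.550` with mm width/height → 1 unit = 1 mm. Flip: y_m = 211.550 − y_svg.

**Shape 1** — `<path>` cubic bezier, stroke `#0000ff` → engrave (S269, F3000). Control points (SVG): P0=(57.658,130.081), P1=(68.290,121.149), P2=(12.067,110.693), P3=(36.812,87.573); sampled at t=k/5. Machine vertices: (57.658,81.469) → (57.197,87.100) → (47.787,93.632) → (36.522,101.599) → (30.499,111.536) → (36.812,123.977). Open path.

**Shape 2** — `<rect>` rectangle, stroke `#008000` → cut (S767, F930). Machine vertices: (99.580,134.792) → (124.747,134.792) → (124.747,107.123) → (99.580,107.123) → (99.580,134.792). Closed: final G1 returns to the first vertex.

**Shape 3** — `<path>` cubic bezier, stroke `#0000ff` → engrave (S269, F3000). Control points (SVG): P0=(170.681,189.925), P1=(183.771,190.369), P2=(174.052,-11.394), P3=(161.649,15.596); sampled at t=k/5. Machine vertices: (170.681,21.625) → (175.959,42.176) → (176.729,90.570) → (173.956,146.122) → (168.608,188.145) → (161.649,195.954). Open path.

**Shape 4** — `<path>` quadratic bezier, stroke `#ff0000` → score (S631, F2049). Control points (SVG): P0=(214.670,195.072), P1=(125.193,169.215), P2=(58.920,145.242); sampled at t=k/5. Machine vertices: (214.670,16.478) → (179.807,26.745) → (146.801,36.862) → (115.651,46.828) → (86.357,56.643) → (58.920,66.308). Open path.

**Shape 5** — `<rect>` rectangle, stroke `#ff0000` → score (S631, F2049). Machine vertices: (25.981,119.621) → (65.464,119.621) → (65.464,35.979) → (25.981,35.979) → (25.981,119.621). Closed: final G1 returns to the first vertex.

**Shape 6** — `<polyline>` open polyline, stroke `#0000ff` → engrave (S269, F3000). Machine vertices: (85.823,62.235) → (68.499,29.400) → (211.047,92.721). Open path.

**Shape 7** — `<polyline>` open polyline, stroke `#0000ff` → engrave (S269, F3000). Machine vertices: (214.503,163.380) → (90.406,119.554) → (222.701,142.236) → (126.812,169.824) → (204.432,153.092) → (202.472,182.869). Open path.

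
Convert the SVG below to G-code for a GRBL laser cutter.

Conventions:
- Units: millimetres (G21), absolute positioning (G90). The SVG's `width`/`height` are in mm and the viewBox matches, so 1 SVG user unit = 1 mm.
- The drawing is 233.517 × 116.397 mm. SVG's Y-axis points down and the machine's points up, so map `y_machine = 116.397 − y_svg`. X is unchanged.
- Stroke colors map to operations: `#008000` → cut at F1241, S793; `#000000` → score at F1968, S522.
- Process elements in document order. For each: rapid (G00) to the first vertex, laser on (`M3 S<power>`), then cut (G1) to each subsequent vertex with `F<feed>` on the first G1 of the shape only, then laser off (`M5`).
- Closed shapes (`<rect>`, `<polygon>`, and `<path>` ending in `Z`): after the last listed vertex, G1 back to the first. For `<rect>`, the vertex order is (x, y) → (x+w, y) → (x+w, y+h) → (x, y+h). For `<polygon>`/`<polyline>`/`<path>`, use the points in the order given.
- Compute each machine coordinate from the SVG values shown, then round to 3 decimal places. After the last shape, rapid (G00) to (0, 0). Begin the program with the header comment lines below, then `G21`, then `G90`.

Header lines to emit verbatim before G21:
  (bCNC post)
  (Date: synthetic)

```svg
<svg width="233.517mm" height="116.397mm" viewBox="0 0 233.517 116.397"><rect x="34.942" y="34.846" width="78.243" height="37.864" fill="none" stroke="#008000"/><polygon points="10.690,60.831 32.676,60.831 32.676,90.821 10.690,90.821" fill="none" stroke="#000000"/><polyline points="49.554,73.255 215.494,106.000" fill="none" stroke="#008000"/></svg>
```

(bCNC post)
(Date: synthetic)
G21
G90
G00 X34.942 Y81.551
M3 S793
G1 X113.185 Y81.551 F1241
G1 X113.185 Y43.687
G1 X34.942 Y43.687
G1 X34.942 Y81.551
M5
G00 X10.690 Y55.566
M3 S522
G1 X32.676 Y55.566 F1968
G1 X32.676 Y25.576
G1 X10.690 Y25.576
G1 X10.690 Y55.566
M5
G00 X49.554 Y43.142
M3 S793
G1 X215.494 Y10.397 F1241
M5
G00 X0.000 Y0.000

viewBox `0 0 233.517 116.397` with mm width/height → 1 unit = 1 mm. Flip: y_m = 116.397 − y_svg.

**Shape 1** — `<rect>` rectangle, stroke `#008000` → cut (S793, F1241). Machine vertices: (34.942,81.551) → (113.185,81.551) → (113.185,43.687) → (34.942,43.687) → (34.942,81.551). Closed: final G1 returns to the first vertex.

**Shape 2** — `<polygon>` rectangle, stroke `#000000` → score (S522, F1968). Machine vertices: (10.690,55.566) → (32.676,55.566) → (32.676,25.576) → (10.690,25.576) → (10.690,55.566). Closed: final G1 returns to the first vertex.

**Shape 3** — `<polyline>` line segment, stroke `#008000` → cut (S793, F1241). Machine vertices: (49.554,43.142) → (215.494,10.397). Open path.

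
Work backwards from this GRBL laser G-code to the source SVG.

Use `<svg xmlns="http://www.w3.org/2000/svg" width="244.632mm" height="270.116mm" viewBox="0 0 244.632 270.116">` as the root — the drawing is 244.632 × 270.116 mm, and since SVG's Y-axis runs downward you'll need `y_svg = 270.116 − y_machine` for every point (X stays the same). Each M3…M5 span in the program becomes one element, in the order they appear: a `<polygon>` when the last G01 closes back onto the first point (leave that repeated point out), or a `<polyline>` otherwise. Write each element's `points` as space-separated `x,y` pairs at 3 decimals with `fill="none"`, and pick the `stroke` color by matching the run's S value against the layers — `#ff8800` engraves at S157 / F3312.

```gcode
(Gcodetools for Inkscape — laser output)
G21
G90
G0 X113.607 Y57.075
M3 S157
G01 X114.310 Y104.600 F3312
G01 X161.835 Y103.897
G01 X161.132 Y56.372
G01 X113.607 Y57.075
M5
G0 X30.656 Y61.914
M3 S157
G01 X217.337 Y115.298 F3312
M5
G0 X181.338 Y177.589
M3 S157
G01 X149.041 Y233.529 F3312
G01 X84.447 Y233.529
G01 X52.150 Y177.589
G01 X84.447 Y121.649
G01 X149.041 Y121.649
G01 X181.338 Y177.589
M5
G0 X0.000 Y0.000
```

y_svg = 270.116 − y_m. Every run uses S157, so all elements get stroke `#ff8800` (engrave).

[1] closed run; points: 113.607,213.041 114.310,165.516 161.835,166.219 161.132,213.744

[2] open run; points: 30.656,208.202 217.337,154.818

[3] closed run; points: 181.338,92.527 149.041,36.587 84.447,36.587 52.150,92.527 84.447,148.467 149.041,148.467

<svg xmlns="http://www.w3.org/2000/svg" width="244.632mm" height="270.116mm" viewBox="0 0 244.632 270.116">
  <polygon points="113.607,213.041 114.310,165.516 161.835,166.219 161.132,213.744" fill="none" stroke="#ff8800"/>
  <polyline points="30.656,208.202 217.337,154.818" fill="none" stroke="#ff8800"/>
  <polygon points="181.338,92.527 149.041,36.587 84.447,36.587 52.150,92.527 84.447,148.467 149.041,148.467" fill="none" stroke="#ff8800"/>
</svg>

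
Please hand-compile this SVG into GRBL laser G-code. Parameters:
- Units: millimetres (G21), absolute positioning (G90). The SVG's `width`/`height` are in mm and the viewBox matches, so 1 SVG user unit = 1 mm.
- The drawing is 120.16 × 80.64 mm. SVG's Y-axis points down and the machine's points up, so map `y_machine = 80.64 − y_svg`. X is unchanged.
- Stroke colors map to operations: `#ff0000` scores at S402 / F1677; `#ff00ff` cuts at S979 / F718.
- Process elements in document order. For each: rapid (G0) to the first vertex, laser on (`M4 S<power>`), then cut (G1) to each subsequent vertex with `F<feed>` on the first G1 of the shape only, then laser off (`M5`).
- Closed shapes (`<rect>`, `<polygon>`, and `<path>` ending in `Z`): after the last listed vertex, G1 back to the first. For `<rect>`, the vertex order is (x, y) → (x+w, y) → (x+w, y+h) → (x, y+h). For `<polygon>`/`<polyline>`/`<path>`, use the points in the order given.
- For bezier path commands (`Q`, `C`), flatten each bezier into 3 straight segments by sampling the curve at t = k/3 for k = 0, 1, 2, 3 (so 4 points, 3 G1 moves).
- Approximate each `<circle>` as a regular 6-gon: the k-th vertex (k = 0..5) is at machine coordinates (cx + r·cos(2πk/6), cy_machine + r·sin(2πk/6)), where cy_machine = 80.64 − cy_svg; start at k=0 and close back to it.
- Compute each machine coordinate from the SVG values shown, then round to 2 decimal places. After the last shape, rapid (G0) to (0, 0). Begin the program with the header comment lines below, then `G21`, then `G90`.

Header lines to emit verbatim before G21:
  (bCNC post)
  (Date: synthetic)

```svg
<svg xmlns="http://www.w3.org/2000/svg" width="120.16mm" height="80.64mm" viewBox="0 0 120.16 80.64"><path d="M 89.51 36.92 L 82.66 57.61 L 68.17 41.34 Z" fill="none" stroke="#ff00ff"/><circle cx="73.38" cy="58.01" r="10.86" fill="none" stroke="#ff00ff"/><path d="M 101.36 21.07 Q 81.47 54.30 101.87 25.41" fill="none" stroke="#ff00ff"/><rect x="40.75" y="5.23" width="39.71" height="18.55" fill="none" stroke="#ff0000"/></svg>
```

Since the viewBox matches the mm dimensions, user units are millimetres directly. The only transform is the Y-flip y_m = 80.64 − y_svg.

Shape 1 is a regular polygon drawn with `<path>`. Its stroke #ff00ff means cut at S979, F718. After flipping Y the toolpath is (89.51,43.72) → (82.66,23.03) → (68.17,39.30) → (89.51,43.72), returning to the start.

Shape 2 is a circle drawn with `<circle>`. Its stroke #ff00ff means cut at S979, F718. After flipping Y the toolpath is (84.24,22.63) → (78.81,32.04) → (67.95,32.04) → (62.52,22.63) → (67.95,13.22) → (78.81,13.22) → (84.24,22.63), returning to the start.

Shape 3 is a quadratic bezier drawn with `<path>`. Its stroke #ff00ff means cut at S979, F718. After flipping Y the toolpath is (101.36,59.57) → (92.58,44.32) → (92.75,42.87) → (101.87,55.23).

Shape 4 is a rectangle drawn with `<rect>`. Its stroke #ff0000 means score at S402, F1677. After flipping Y the toolpath is (40.75,75.41) → (80.46,75.41) → (80.46,56.86) → (40.75,56.86) → (40.75,75.41), returning to the start.

(bCNC post)
(Date: synthetic)
G21
G90
G0 X89.51 Y43.72
M4 S979
G1 X82.66 Y23.03 F718
G1 X68.17 Y39.30
G1 X89.51 Y43.72
M5
G0 X84.24 Y22.63
M4 S979
G1 X78.81 Y32.04 F718
G1 X67.95 Y32.04
G1 X62.52 Y22.63
G1 X67.95 Y13.22
G1 X78.81 Y13.22
G1 X84.24 Y22.63
M5
G0 X101.36 Y59.57
M4 S979
G1 X92.58 Y44.32 F718
G1 X92.75 Y42.87
G1 X101.87 Y55.23
M5
G0 X40.75 Y75.41
M4 S402
G1 X80.46 Y75.41 F1677
G1 X80.46 Y56.86
G1 X40.75 Y56.86
G1 X40.75 Y75.41
M5
G0 X0.00 Y0.00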